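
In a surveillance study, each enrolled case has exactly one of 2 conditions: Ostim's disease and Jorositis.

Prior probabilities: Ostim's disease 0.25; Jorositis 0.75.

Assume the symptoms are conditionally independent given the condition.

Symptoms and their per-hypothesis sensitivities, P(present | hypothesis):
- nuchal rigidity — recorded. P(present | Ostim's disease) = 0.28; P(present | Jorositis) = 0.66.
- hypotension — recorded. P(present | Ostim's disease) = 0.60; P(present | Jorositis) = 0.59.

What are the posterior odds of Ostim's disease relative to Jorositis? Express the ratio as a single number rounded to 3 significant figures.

0.144

Unnormalized posterior weight (prior times the symptom likelihoods) for each of the two hypotheses:
  Ostim's disease: 0.25 × 0.28 × 0.60 = 0.042
  Jorositis: 0.75 × 0.66 × 0.59 = 0.29205
Odds(Ostim's disease : Jorositis) = 0.042 / 0.29205 ≈ 0.144.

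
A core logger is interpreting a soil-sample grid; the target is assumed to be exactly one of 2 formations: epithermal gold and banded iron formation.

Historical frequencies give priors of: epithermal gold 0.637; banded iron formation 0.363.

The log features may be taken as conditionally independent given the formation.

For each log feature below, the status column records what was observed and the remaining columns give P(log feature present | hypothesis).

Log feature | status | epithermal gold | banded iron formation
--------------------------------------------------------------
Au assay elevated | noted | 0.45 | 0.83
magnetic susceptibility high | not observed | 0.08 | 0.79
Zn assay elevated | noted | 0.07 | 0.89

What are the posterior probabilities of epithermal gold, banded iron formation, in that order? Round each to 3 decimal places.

For each hypothesis, the unnormalized posterior weight is prior × product of the log feature likelihoods (using 1 − P(present | H) for each absent log feature):
  epithermal gold: 0.637 × 0.45 × (1 − 0.08) × 0.07 = 0.01846
  banded iron formation: 0.363 × 0.83 × (1 − 0.79) × 0.89 = 0.056311
Marginal likelihood of the evidence = 0.074771.
P(epithermal gold | evidence) = 0.01846 / 0.074771 ≈ 0.247
P(banded iron formation | evidence) = 0.056311 / 0.074771 ≈ 0.753

0.247, 0.753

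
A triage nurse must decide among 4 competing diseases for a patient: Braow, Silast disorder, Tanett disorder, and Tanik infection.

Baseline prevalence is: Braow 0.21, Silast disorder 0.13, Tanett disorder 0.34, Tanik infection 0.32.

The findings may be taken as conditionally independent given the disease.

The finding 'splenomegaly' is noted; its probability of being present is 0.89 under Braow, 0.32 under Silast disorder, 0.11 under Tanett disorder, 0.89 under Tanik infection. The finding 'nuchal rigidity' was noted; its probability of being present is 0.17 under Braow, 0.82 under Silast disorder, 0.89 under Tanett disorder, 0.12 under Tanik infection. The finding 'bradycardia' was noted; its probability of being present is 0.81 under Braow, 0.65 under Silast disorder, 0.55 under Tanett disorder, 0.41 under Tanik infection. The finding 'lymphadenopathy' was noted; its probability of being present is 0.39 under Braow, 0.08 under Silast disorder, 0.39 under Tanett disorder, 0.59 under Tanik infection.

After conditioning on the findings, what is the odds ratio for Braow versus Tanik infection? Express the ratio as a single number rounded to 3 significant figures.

1.21

Unnormalized posterior weight (prior times the finding likelihoods) for each of the two hypotheses:
  Braow: 0.21 × 0.89 × 0.17 × 0.81 × 0.39 = 0.010037
  Tanik infection: 0.32 × 0.89 × 0.12 × 0.41 × 0.59 = 0.0082672
Odds(Braow : Tanik infection) = 0.010037 / 0.0082672 ≈ 1.21.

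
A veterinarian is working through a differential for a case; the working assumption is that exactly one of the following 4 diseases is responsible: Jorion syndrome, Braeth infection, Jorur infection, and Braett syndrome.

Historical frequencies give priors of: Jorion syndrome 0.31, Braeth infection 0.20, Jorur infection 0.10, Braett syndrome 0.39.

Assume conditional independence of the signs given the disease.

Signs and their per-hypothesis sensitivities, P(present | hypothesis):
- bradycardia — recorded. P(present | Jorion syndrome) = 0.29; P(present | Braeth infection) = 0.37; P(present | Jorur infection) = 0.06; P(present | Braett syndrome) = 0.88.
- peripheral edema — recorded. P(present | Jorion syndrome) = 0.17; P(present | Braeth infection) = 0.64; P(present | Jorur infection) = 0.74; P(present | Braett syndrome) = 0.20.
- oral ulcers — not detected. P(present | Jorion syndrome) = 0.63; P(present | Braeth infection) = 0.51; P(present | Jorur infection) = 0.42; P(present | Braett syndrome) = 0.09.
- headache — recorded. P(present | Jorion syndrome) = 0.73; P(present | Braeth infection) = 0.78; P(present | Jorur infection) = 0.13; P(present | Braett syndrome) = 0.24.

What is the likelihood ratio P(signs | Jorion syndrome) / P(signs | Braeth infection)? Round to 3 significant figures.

The Bayes factor is the ratio of the joint likelihoods of the sign pattern under the two hypotheses (using 1 − P(present | H) for each absent sign).
  Jorion syndrome: 0.29 × 0.17 × (1 − 0.63) × 0.73 = 0.013316
  Braeth infection: 0.37 × 0.64 × (1 − 0.51) × 0.78 = 0.090505
Bayes factor = 0.013316 / 0.090505 ≈ 0.147

0.147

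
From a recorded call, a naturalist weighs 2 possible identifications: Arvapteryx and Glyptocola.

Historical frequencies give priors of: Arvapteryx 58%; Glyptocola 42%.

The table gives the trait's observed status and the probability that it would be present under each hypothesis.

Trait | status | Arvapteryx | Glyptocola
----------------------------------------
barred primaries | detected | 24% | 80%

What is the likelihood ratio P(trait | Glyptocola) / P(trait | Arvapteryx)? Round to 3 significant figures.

3.33

The Bayes factor is the ratio of the two likelihoods.
  Glyptocola: 0.8
  Arvapteryx: 0.24
Bayes factor = 0.8 / 0.24 ≈ 3.33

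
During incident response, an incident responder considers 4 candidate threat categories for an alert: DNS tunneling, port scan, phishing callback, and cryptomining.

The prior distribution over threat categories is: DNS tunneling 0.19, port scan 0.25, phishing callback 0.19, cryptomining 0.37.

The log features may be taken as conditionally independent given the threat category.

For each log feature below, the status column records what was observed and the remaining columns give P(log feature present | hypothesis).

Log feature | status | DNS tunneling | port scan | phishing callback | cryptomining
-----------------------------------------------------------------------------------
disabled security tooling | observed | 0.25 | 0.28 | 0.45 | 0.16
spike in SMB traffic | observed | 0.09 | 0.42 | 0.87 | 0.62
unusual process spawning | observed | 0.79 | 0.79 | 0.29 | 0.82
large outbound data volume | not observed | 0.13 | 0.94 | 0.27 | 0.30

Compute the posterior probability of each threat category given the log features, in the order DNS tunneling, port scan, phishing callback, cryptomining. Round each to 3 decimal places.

Multiply each prior by the joint likelihood of the log feature pattern (using 1 − P(present | H) for each absent log feature):
  DNS tunneling: 0.19 × 0.25 × 0.09 × 0.79 × (1 − 0.13) = 0.0029382
  port scan: 0.25 × 0.28 × 0.42 × 0.79 × (1 − 0.94) = 0.0013936
  phishing callback: 0.19 × 0.45 × 0.87 × 0.29 × (1 − 0.27) = 0.015747
  cryptomining: 0.37 × 0.16 × 0.62 × 0.82 × (1 − 0.30) = 0.021068
Marginal likelihood of the evidence = 0.041147.
P(DNS tunneling | evidence) = 0.0029382 / 0.041147 ≈ 0.071
P(port scan | evidence) = 0.0013936 / 0.041147 ≈ 0.034
P(phishing callback | evidence) = 0.015747 / 0.041147 ≈ 0.383
P(cryptomining | evidence) = 0.021068 / 0.041147 ≈ 0.512

0.071, 0.034, 0.383, 0.512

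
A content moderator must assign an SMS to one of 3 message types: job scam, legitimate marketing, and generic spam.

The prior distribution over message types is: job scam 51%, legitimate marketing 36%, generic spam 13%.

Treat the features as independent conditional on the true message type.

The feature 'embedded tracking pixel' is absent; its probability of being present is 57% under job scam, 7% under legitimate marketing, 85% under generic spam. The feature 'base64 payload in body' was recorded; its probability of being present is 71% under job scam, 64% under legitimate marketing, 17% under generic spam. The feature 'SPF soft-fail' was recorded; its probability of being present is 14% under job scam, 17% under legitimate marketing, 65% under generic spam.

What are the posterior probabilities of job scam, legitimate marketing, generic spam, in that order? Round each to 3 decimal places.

Multiply each prior by the joint likelihood of the feature pattern (using 1 − P(present | H) for each absent feature):
  job scam: 0.51 × (1 − 0.57) × 0.71 × 0.14 = 0.021798
  legitimate marketing: 0.36 × (1 − 0.07) × 0.64 × 0.17 = 0.036426
  generic spam: 0.13 × (1 − 0.85) × 0.17 × 0.65 = 0.0021548
Marginal likelihood of the evidence = 0.060379.
P(job scam | evidence) = 0.021798 / 0.060379 ≈ 0.361
P(legitimate marketing | evidence) = 0.036426 / 0.060379 ≈ 0.603
P(generic spam | evidence) = 0.0021548 / 0.060379 ≈ 0.036

0.361, 0.603, 0.036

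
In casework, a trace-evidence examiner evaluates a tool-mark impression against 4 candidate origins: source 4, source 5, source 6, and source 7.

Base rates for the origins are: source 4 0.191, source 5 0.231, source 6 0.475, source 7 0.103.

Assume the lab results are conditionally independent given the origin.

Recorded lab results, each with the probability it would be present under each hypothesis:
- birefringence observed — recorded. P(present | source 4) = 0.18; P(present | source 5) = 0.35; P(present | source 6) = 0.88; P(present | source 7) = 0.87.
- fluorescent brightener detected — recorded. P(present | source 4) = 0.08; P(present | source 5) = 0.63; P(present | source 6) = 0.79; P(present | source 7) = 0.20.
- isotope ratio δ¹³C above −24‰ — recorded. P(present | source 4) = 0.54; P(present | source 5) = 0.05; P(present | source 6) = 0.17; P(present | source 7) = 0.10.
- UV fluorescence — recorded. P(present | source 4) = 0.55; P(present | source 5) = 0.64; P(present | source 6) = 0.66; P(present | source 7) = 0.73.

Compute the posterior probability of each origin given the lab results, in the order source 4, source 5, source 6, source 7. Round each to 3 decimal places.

0.020, 0.040, 0.908, 0.032

By Bayes' rule with conditional independence, the unnormalized weight for each hypothesis is prior × ∏ likelihoods:
  source 4: 0.191 × 0.18 × 0.08 × 0.54 × 0.55 = 0.00081687
  source 5: 0.231 × 0.35 × 0.63 × 0.05 × 0.64 = 0.0016299
  source 6: 0.475 × 0.88 × 0.79 × 0.17 × 0.66 = 0.037051
  source 7: 0.103 × 0.87 × 0.20 × 0.10 × 0.73 = 0.0013083
Normalizing constant Z = 0.00081687 + 0.0016299 + 0.037051 + 0.0013083 = 0.040806.
P(source 4 | evidence) = 0.00081687 / 0.040806 ≈ 0.020
P(source 5 | evidence) = 0.0016299 / 0.040806 ≈ 0.040
P(source 6 | evidence) = 0.037051 / 0.040806 ≈ 0.908
P(source 7 | evidence) = 0.0013083 / 0.040806 ≈ 0.032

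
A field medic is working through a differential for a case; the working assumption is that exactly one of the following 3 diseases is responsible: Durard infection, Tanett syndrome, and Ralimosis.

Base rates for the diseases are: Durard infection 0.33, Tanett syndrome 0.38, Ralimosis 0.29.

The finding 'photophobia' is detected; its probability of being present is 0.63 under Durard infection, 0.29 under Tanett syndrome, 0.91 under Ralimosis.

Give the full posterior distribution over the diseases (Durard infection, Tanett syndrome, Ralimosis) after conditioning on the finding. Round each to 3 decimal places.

For each hypothesis, the unnormalized posterior weight is prior × likelihood:
  Durard infection: 0.33 × 0.63 = 0.2079
  Tanett syndrome: 0.38 × 0.29 = 0.1102
  Ralimosis: 0.29 × 0.91 = 0.2639
Normalizing constant Z = 0.2079 + 0.1102 + 0.2639 = 0.582.
P(Durard infection | evidence) = 0.2079 / 0.582 ≈ 0.357
P(Tanett syndrome | evidence) = 0.1102 / 0.582 ≈ 0.189
P(Ralimosis | evidence) = 0.2639 / 0.582 ≈ 0.453

0.357, 0.189, 0.453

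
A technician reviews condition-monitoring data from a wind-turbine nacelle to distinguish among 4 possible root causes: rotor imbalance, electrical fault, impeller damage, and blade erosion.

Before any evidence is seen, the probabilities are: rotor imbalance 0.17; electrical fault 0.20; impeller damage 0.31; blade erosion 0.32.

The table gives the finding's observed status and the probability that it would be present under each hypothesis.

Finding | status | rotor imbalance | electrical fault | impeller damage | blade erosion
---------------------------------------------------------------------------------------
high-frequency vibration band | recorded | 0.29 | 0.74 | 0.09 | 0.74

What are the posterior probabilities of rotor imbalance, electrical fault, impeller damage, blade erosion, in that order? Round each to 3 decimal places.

For each hypothesis, the unnormalized posterior weight is prior × likelihood:
  rotor imbalance: 0.17 × 0.29 = 0.0493
  electrical fault: 0.20 × 0.74 = 0.148
  impeller damage: 0.31 × 0.09 = 0.0279
  blade erosion: 0.32 × 0.74 = 0.2368
The unnormalized weights sum to 0.462.
P(rotor imbalance | evidence) = 0.0493 / 0.462 ≈ 0.107
P(electrical fault | evidence) = 0.148 / 0.462 ≈ 0.320
P(impeller damage | evidence) = 0.0279 / 0.462 ≈ 0.060
P(blade erosion | evidence) = 0.2368 / 0.462 ≈ 0.513

0.107, 0.320, 0.060, 0.513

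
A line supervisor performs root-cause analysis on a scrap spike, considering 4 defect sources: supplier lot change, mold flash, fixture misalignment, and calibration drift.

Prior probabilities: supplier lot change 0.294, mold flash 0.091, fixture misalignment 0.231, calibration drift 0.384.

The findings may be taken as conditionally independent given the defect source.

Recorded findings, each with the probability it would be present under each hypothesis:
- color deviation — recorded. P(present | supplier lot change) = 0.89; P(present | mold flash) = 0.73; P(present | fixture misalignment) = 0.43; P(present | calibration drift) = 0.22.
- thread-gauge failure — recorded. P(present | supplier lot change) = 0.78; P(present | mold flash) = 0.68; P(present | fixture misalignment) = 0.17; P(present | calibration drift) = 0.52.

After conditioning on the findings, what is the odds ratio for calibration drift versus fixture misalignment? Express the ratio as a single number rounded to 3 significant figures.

2.60

The normalizing constant cancels in an odds ratio, so compute prior × likelihood for the two hypotheses only:
  calibration drift: 0.384 × 0.22 × 0.52 = 0.04393
  fixture misalignment: 0.231 × 0.43 × 0.17 = 0.016886
Odds(calibration drift : fixture misalignment) = 0.04393 / 0.016886 ≈ 2.60.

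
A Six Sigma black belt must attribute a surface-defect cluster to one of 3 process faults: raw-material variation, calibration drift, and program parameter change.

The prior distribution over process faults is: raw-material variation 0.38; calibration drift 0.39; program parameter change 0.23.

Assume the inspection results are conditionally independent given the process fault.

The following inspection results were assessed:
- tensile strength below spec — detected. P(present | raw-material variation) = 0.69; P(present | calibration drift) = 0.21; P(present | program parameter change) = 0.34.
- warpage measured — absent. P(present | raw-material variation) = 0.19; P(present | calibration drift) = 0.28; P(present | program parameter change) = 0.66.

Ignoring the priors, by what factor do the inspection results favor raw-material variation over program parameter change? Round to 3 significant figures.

Joint likelihood of the inspection result pattern under each hypothesis (using 1 − P(present | H) for each absent inspection result):
  raw-material variation: 0.69 × (1 − 0.19) = 0.5589
  program parameter change: 0.34 × (1 − 0.66) = 0.1156
Bayes factor = 0.5589 / 0.1156 ≈ 4.83

4.83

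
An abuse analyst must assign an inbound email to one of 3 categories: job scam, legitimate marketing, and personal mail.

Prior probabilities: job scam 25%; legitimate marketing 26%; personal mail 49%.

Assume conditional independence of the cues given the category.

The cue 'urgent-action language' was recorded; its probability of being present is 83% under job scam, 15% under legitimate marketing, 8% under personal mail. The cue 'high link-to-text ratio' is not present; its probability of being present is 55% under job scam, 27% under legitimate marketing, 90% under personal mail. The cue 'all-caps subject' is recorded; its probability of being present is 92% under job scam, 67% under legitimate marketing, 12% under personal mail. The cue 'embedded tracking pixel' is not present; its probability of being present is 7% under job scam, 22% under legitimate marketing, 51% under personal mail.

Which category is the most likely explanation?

Multiply each prior by the joint likelihood of the cue pattern (using 1 − P(present | H) for each absent cue):
  job scam: 0.25 × 0.83 × (1 − 0.55) × 0.92 × (1 − 0.07) = 0.079892
  legitimate marketing: 0.26 × 0.15 × (1 − 0.27) × 0.67 × (1 − 0.22) = 0.014878
  personal mail: 0.49 × 0.08 × (1 − 0.90) × 0.12 × (1 − 0.51) = 0.0002305
Marginal likelihood of the evidence = 0.095001.
P(job scam | evidence) ≈ 0.079892 / 0.095001 ≈ 0.841
P(legitimate marketing | evidence) ≈ 0.014878 / 0.095001 ≈ 0.157
P(personal mail | evidence) ≈ 0.0002305 / 0.095001 ≈ 0.002
The largest is 0.841, so job scam is most probable.

job scam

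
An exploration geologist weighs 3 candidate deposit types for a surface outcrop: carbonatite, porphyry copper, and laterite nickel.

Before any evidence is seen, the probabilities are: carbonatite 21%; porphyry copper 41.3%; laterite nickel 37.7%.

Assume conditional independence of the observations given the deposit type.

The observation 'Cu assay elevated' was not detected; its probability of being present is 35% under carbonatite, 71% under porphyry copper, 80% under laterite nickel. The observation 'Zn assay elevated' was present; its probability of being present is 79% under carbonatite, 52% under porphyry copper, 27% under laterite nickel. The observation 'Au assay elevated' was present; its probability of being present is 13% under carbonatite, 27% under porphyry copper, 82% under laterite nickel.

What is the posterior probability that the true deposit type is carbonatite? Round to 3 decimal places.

0.295

Multiply each prior by the joint likelihood of the evidence pattern (using 1 − P(present | H) for each absent observation):
  carbonatite: 0.210 × (1 − 0.35) × 0.79 × 0.13 = 0.014019
  porphyry copper: 0.413 × (1 − 0.71) × 0.52 × 0.27 = 0.016816
  laterite nickel: 0.377 × (1 − 0.80) × 0.27 × 0.82 = 0.016694
Marginal likelihood of the evidence = 0.047528.
P(carbonatite | evidence) = 0.014019 / 0.047528 ≈ 0.295.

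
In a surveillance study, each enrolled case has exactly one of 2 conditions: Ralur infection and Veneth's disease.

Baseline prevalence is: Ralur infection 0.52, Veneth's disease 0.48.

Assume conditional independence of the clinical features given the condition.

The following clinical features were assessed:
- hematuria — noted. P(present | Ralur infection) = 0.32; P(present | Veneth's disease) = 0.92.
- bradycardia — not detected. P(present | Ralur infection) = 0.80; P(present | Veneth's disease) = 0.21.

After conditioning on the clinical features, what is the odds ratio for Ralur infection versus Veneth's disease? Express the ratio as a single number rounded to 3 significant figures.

0.0954

Unnormalized posterior weight (prior times the clinical feature likelihoods) for each of the two hypotheses (using 1 − P(present | H) for each absent clinical feature):
  Ralur infection: 0.52 × 0.32 × (1 − 0.80) = 0.03328
  Veneth's disease: 0.48 × 0.92 × (1 − 0.21) = 0.34886
Posterior odds = 0.03328 / 0.34886 ≈ 0.0954.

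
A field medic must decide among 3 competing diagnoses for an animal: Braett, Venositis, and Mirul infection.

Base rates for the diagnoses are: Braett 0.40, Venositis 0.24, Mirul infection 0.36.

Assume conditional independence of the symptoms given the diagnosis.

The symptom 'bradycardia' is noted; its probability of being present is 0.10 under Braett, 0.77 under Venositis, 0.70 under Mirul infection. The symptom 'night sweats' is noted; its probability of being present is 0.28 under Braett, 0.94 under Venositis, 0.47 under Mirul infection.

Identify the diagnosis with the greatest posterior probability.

Venositis

By Bayes' rule with conditional independence, the unnormalized weight for each hypothesis is prior × ∏ likelihoods:
  Braett: 0.40 × 0.10 × 0.28 = 0.0112
  Venositis: 0.24 × 0.77 × 0.94 = 0.17371
  Mirul infection: 0.36 × 0.70 × 0.47 = 0.11844
The unnormalized weights sum to 0.30335.
P(Braett | evidence) ≈ 0.0112 / 0.30335 ≈ 0.037
P(Venositis | evidence) ≈ 0.17371 / 0.30335 ≈ 0.573
P(Mirul infection | evidence) ≈ 0.11844 / 0.30335 ≈ 0.390
The largest is 0.573, so Venositis is most probable.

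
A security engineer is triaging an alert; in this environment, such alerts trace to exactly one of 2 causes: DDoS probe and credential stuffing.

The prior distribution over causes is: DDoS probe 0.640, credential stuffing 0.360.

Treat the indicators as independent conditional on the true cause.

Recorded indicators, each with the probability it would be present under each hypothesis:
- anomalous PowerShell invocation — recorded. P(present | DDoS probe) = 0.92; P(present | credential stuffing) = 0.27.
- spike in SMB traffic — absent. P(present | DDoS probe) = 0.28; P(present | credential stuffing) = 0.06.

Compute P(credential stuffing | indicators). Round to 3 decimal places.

0.177

By Bayes' rule with conditional independence, the unnormalized weight for each hypothesis is prior × ∏ likelihoods (using 1 − P(present | H) for each absent indicator):
  DDoS probe: 0.640 × 0.92 × (1 − 0.28) = 0.42394
  credential stuffing: 0.360 × 0.27 × (1 − 0.06) = 0.091368
Marginal likelihood of the evidence = 0.5153.
P(credential stuffing | evidence) = 0.091368 / 0.5153 ≈ 0.177.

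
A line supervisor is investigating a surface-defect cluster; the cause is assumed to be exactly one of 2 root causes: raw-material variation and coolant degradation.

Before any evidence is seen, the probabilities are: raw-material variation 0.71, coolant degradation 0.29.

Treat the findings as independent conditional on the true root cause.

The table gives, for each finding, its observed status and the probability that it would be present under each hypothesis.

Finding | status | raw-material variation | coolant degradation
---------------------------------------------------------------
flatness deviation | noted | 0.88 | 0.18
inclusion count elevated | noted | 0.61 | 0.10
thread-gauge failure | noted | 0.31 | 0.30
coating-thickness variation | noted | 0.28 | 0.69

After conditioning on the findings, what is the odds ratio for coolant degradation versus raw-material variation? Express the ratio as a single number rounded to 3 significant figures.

0.0327

The normalizing constant cancels in an odds ratio, so compute prior × likelihood for the two hypotheses only:
  coolant degradation: 0.29 × 0.18 × 0.10 × 0.30 × 0.69 = 0.0010805
  raw-material variation: 0.71 × 0.88 × 0.61 × 0.31 × 0.28 = 0.033082
Odds(coolant degradation : raw-material variation) = 0.0010805 / 0.033082 ≈ 0.0327.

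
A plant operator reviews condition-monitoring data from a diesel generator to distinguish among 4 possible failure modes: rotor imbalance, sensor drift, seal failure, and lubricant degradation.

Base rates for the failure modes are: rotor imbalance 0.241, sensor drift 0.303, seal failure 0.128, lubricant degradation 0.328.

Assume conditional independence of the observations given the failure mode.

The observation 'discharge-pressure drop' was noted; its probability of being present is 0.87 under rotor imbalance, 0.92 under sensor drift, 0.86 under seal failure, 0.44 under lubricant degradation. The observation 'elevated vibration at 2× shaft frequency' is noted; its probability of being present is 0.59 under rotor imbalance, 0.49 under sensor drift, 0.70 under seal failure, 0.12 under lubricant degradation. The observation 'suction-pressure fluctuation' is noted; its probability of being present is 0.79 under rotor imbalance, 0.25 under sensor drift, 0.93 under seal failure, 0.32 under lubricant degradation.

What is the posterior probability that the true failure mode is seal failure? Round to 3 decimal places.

0.343

Multiply each prior by the joint likelihood of the evidence pattern:
  rotor imbalance: 0.241 × 0.87 × 0.59 × 0.79 = 0.097727
  sensor drift: 0.303 × 0.92 × 0.49 × 0.25 = 0.034148
  seal failure: 0.128 × 0.86 × 0.70 × 0.93 = 0.071662
  lubricant degradation: 0.328 × 0.44 × 0.12 × 0.32 = 0.0055419
Normalizing constant Z = 0.097727 + 0.034148 + 0.071662 + 0.0055419 = 0.20908.
P(seal failure | evidence) = 0.071662 / 0.20908 ≈ 0.343.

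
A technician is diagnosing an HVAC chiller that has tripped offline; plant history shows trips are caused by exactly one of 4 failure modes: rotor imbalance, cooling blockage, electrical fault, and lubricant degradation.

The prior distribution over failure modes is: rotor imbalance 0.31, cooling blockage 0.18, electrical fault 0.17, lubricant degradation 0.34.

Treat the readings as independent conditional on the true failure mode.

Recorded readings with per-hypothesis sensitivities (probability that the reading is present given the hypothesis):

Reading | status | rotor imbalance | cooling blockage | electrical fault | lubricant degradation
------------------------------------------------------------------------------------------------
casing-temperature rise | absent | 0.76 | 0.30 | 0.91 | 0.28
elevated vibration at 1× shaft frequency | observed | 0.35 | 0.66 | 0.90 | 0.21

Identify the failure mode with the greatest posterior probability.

For each hypothesis, the unnormalized posterior weight is prior × product of the reading likelihoods (using 1 − P(present | H) for each absent reading):
  rotor imbalance: 0.31 × (1 − 0.76) × 0.35 = 0.02604
  cooling blockage: 0.18 × (1 − 0.30) × 0.66 = 0.08316
  electrical fault: 0.17 × (1 − 0.91) × 0.90 = 0.01377
  lubricant degradation: 0.34 × (1 − 0.28) × 0.21 = 0.051408
Marginal likelihood of the evidence = 0.17438.
P(rotor imbalance | evidence) ≈ 0.02604 / 0.17438 ≈ 0.149
P(cooling blockage | evidence) ≈ 0.08316 / 0.17438 ≈ 0.477
P(electrical fault | evidence) ≈ 0.01377 / 0.17438 ≈ 0.079
P(lubricant degradation | evidence) ≈ 0.051408 / 0.17438 ≈ 0.295
The largest is 0.477, so cooling blockage is most probable.

cooling blockage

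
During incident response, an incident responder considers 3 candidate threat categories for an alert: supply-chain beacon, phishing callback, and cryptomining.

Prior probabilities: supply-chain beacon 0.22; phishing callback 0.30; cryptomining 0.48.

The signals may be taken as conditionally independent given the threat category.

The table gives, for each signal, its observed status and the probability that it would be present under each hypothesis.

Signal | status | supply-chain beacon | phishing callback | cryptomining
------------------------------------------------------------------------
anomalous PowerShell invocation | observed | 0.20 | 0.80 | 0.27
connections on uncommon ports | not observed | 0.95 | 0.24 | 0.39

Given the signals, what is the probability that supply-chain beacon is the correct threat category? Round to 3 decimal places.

Multiply each prior by the joint likelihood of the signal pattern (using 1 − P(present | H) for each absent signal):
  supply-chain beacon: 0.22 × 0.20 × (1 − 0.95) = 0.0022
  phishing callback: 0.30 × 0.80 × (1 − 0.24) = 0.1824
  cryptomining: 0.48 × 0.27 × (1 − 0.39) = 0.079056
Marginal likelihood of the evidence = 0.26366.
P(supply-chain beacon | evidence) = 0.0022 / 0.26366 ≈ 0.008.

0.008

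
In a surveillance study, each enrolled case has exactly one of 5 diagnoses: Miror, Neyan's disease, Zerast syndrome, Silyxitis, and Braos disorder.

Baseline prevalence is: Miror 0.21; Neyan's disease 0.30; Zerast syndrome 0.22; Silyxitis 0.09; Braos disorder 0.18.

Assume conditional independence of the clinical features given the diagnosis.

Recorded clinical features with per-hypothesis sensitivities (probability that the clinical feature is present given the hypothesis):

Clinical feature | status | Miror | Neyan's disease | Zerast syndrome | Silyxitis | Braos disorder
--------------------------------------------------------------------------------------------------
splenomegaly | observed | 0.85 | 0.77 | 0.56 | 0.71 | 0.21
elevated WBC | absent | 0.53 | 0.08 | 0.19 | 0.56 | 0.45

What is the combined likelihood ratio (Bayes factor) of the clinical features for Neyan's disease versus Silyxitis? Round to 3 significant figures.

2.27

The Bayes factor is the ratio of the joint likelihoods of the clinical feature pattern under the two hypotheses (using 1 − P(present | H) for each absent clinical feature).
  Neyan's disease: 0.77 × (1 − 0.08) = 0.7084
  Silyxitis: 0.71 × (1 − 0.56) = 0.3124
Bayes factor = 0.7084 / 0.3124 ≈ 2.27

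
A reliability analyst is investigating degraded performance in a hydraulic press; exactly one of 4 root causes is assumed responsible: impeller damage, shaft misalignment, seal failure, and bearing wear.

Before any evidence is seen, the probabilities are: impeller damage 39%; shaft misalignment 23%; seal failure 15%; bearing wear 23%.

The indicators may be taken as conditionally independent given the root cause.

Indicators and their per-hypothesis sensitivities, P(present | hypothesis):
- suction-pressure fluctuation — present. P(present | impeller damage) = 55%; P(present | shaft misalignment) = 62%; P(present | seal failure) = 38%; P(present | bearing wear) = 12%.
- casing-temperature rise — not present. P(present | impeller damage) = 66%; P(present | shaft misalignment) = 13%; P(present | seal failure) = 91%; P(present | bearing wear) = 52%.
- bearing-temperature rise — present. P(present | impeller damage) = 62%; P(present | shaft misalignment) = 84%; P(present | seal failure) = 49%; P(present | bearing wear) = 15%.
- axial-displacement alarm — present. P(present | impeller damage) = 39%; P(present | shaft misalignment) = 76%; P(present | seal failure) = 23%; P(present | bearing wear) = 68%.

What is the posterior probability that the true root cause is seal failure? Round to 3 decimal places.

0.006

By Bayes' rule with conditional independence, the unnormalized weight for each hypothesis is prior × ∏ likelihoods (using 1 − P(present | H) for each absent indicator):
  impeller damage: 0.39 × 0.55 × (1 − 0.66) × 0.62 × 0.39 = 0.017634
  shaft misalignment: 0.23 × 0.62 × (1 − 0.13) × 0.84 × 0.76 = 0.079201
  seal failure: 0.15 × 0.38 × (1 − 0.91) × 0.49 × 0.23 = 0.00057815
  bearing wear: 0.23 × 0.12 × (1 − 0.52) × 0.15 × 0.68 = 0.0013513
Marginal likelihood of the evidence = 0.098765.
P(seal failure | evidence) = 0.00057815 / 0.098765 ≈ 0.006.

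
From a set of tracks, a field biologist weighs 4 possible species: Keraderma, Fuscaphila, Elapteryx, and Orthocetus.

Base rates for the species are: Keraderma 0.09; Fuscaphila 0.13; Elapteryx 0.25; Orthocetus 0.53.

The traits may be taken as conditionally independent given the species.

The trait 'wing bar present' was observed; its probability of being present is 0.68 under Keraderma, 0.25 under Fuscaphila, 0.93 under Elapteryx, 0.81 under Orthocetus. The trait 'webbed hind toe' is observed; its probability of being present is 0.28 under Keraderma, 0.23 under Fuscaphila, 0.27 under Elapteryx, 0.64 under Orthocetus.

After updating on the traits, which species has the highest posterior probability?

By Bayes' rule with conditional independence, the unnormalized weight for each hypothesis is prior × ∏ likelihoods:
  Keraderma: 0.09 × 0.68 × 0.28 = 0.017136
  Fuscaphila: 0.13 × 0.25 × 0.23 = 0.007475
  Elapteryx: 0.25 × 0.93 × 0.27 = 0.062775
  Orthocetus: 0.53 × 0.81 × 0.64 = 0.27475
Normalizing constant Z = 0.017136 + 0.007475 + 0.062775 + 0.27475 = 0.36214.
P(Keraderma | evidence) ≈ 0.017136 / 0.36214 ≈ 0.047
P(Fuscaphila | evidence) ≈ 0.007475 / 0.36214 ≈ 0.021
P(Elapteryx | evidence) ≈ 0.062775 / 0.36214 ≈ 0.173
P(Orthocetus | evidence) ≈ 0.27475 / 0.36214 ≈ 0.759
The largest is 0.759, so Orthocetus is most probable.

Orthocetus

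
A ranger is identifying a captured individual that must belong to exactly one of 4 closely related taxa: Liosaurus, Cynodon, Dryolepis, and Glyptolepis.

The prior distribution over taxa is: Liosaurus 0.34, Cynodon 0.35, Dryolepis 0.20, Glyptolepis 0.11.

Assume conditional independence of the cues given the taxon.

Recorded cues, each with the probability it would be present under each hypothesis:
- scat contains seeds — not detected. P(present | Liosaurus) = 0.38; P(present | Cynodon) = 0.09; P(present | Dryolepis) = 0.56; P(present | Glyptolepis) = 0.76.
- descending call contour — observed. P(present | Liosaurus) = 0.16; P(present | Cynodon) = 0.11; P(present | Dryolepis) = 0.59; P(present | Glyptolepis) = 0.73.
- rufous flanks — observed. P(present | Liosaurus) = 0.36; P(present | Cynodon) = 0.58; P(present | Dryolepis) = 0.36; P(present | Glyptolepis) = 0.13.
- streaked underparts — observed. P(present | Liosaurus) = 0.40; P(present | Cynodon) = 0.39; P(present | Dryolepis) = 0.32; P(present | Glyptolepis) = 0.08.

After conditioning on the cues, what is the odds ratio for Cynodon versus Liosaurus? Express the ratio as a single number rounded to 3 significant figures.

1.63

Posterior odds equal prior odds times the likelihood ratio; only the two competing hypotheses matter (using 1 − P(present | H) for each absent cue).
  Cynodon: 0.35 × (1 − 0.09) × 0.11 × 0.58 × 0.39 = 0.0079249
  Liosaurus: 0.34 × (1 − 0.38) × 0.16 × 0.36 × 0.40 = 0.0048568
Posterior odds = 0.0079249 / 0.0048568 ≈ 1.63.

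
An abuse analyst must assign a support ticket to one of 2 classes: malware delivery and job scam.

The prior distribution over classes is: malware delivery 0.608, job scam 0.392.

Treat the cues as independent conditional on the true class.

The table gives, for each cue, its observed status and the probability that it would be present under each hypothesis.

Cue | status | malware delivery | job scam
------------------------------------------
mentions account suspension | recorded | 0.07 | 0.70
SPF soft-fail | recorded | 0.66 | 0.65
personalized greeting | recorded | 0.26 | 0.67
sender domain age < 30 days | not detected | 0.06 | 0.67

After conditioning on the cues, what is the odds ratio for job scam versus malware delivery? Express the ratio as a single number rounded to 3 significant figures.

5.74

Unnormalized posterior weight (prior times the cue likelihoods) for each of the two hypotheses (using 1 − P(present | H) for each absent cue):
  job scam: 0.392 × 0.70 × 0.65 × 0.67 × (1 − 0.67) = 0.039435
  malware delivery: 0.608 × 0.07 × 0.66 × 0.26 × (1 − 0.06) = 0.0068651
Posterior odds = 0.039435 / 0.0068651 ≈ 5.74.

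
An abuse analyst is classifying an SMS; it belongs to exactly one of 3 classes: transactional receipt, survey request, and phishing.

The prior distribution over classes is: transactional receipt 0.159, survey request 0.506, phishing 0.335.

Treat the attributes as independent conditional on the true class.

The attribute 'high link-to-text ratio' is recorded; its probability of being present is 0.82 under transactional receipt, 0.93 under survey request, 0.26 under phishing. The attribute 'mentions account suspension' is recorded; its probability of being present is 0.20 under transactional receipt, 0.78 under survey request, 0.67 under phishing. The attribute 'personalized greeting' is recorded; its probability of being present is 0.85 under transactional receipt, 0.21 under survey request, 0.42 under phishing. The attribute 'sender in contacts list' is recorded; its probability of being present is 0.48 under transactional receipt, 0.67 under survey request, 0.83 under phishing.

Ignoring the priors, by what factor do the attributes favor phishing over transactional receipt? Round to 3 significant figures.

The Bayes factor is the ratio of the joint likelihoods of the attribute pattern under the two hypotheses.
  phishing: 0.26 × 0.67 × 0.42 × 0.83 = 0.060726
  transactional receipt: 0.82 × 0.20 × 0.85 × 0.48 = 0.066912
Bayes factor = 0.060726 / 0.066912 ≈ 0.908

0.908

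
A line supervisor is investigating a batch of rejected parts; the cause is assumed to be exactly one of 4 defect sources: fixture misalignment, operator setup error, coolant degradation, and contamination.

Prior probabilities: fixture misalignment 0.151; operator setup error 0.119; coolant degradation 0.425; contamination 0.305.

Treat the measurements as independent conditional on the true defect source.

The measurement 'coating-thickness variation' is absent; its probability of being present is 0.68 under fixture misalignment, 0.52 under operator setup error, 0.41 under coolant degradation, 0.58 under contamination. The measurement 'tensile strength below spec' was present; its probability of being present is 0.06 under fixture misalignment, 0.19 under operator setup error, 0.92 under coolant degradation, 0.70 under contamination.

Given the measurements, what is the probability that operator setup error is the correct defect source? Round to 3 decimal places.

0.032

Multiply each prior by the joint likelihood of the measurement pattern (using 1 − P(present | H) for each absent measurement):
  fixture misalignment: 0.151 × (1 − 0.68) × 0.06 = 0.0028992
  operator setup error: 0.119 × (1 − 0.52) × 0.19 = 0.010853
  coolant degradation: 0.425 × (1 − 0.41) × 0.92 = 0.23069
  contamination: 0.305 × (1 − 0.58) × 0.70 = 0.08967
The unnormalized weights sum to 0.33411.
P(operator setup error | evidence) = 0.010853 / 0.33411 ≈ 0.032.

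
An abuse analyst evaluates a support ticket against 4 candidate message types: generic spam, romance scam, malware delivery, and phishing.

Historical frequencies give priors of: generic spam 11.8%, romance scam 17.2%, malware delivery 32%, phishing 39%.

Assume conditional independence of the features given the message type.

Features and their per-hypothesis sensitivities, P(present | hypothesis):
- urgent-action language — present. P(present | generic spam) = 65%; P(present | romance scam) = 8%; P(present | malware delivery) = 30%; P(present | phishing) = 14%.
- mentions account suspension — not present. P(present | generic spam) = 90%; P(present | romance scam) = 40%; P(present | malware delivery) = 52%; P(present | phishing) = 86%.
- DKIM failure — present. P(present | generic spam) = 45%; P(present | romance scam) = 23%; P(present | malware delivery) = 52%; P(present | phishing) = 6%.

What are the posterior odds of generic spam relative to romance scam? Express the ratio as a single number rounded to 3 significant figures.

1.82

Unnormalized posterior weight (prior times the feature likelihoods) for each of the two hypotheses (using 1 − P(present | H) for each absent feature):
  generic spam: 0.118 × 0.65 × (1 − 0.90) × 0.45 = 0.0034515
  romance scam: 0.172 × 0.08 × (1 − 0.40) × 0.23 = 0.0018989
Posterior odds = 0.0034515 / 0.0018989 ≈ 1.82.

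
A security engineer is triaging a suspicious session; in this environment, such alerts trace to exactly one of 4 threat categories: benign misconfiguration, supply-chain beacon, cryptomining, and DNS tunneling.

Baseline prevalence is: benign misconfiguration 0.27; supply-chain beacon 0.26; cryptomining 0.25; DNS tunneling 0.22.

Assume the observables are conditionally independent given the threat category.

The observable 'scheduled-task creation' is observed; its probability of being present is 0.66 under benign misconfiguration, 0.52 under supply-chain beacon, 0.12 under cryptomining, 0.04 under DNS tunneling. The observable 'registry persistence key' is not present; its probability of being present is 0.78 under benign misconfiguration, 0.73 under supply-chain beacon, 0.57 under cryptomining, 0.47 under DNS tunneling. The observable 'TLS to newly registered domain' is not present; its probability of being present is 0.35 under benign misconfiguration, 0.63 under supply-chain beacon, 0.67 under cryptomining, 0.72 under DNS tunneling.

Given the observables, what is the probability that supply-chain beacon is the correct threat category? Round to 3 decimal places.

0.303

By Bayes' rule with conditional independence, the unnormalized weight for each hypothesis is prior × ∏ likelihoods (using 1 − P(present | H) for each absent observable):
  benign misconfiguration: 0.27 × 0.66 × (1 − 0.78) × (1 − 0.35) = 0.025483
  supply-chain beacon: 0.26 × 0.52 × (1 − 0.73) × (1 − 0.63) = 0.013506
  cryptomining: 0.25 × 0.12 × (1 − 0.57) × (1 − 0.67) = 0.004257
  DNS tunneling: 0.22 × 0.04 × (1 − 0.47) × (1 − 0.72) = 0.0013059
The unnormalized weights sum to 0.044552.
P(supply-chain beacon | evidence) = 0.013506 / 0.044552 ≈ 0.303.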